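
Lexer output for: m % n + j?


Scan left to right, longest-match per lexeme
Tokens: ID(m), OP(%), ID(n), OP(+), ID(j)


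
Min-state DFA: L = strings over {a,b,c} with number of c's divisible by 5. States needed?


Track (count of c) mod 5: states 0..4, accept at 0
Minimal DFA: 5 states


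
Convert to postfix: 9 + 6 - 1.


Left to right (same or higher precedence on left)
Postfix: 9 6 + 1 -


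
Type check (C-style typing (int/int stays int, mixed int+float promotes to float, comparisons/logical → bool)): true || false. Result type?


Operand types: bool || bool
Rule: logical operators take bool operands and yield bool
Result type: bool


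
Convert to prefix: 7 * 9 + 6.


left-to-right (same/higher precedence on left): tree is (+ (* 7 9) 6)
Prefix: + * 7 9 6


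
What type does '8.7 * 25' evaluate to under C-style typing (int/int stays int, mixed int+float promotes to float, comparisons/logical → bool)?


Operand types: float * int
Rule: mixed int/float promotes to float; int/int stays int
Result type: float


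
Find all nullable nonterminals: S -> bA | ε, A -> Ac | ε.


A nonterminal is nullable iff some alternative derives ε (directly, or every symbol in it is nullable)
Nullable: {A, S}


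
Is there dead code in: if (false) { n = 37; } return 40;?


condition is constant false, so the whole block is unreachable
Dead: 'if (false) { n = 37; }'


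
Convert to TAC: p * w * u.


Break into single-operator statements:
t1 = p * w
t2 = t1 * u


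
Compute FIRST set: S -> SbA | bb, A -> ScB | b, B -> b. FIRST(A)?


Per alternative of A: FIRST(ScB) = {b}; FIRST(b) = {b}
FIRST(A) = {b}


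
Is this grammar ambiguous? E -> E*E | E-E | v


'v*v-v' has two parse trees (no precedence encoded between * and -)
Ambiguous


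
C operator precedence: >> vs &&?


'>>' is shift (level 8); '&&' is logical AND (level 2)
Higher level binds tighter
'>>' has higher precedence than '&&'


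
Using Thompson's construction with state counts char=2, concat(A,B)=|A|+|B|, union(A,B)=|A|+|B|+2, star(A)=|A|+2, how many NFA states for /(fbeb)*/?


Syntax tree has 4 char leaf(s), 0 union(s), 1 star(s)
chars contribute 4×2 = 8; each union adds +2; each star adds +2
Total: 8 + 0 + 2 = 10 states


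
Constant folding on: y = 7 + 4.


7 + 4 = 11 at compile time
Optimized: y = 11


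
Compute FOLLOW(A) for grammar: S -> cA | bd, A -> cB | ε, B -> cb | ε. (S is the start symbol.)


$ ∈ FOLLOW(S). For each A -> αBβ: add FIRST(β)\{ε} to FOLLOW(B); if β nullable, add FOLLOW(A).
FOLLOW(A) = {$}


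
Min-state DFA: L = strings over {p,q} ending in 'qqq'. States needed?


Track the longest suffix of input matching a prefix of 'qqq': 4 classes (prefixes of length 0..3)
Minimal DFA: 4 states


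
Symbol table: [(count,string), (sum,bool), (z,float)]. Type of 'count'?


Lookup 'count' → type string


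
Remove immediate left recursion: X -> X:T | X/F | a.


Left-recursive alternatives: X:T, X/F; non-recursive: a
Introduce X': X -> aX', X' -> :TX' | /FX' | ε


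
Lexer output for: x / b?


Scan left to right, longest-match per lexeme
Tokens: ID(x), OP(/), ID(b)


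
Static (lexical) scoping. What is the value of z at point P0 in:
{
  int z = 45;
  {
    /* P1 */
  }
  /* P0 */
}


z declared in the same block as P0
z = 45


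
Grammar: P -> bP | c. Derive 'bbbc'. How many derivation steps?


Derivation: P => bP => bbP => bbbP => bbbc
Steps: 4


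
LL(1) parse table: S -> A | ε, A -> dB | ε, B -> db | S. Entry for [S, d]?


For [S, d]: 'd' ∈ FIRST(A)
Entry: S -> A


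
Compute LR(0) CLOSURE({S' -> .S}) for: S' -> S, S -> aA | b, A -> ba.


Start: S' -> .S
For each item with dot before a nonterminal B, add B -> .γ for every B-production
Closure: [S' -> .S, S -> .aA, S -> .b]


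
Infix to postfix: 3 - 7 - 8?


Left to right (same or higher precedence on left)
Postfix: 3 7 - 8 -


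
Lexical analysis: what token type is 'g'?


Pattern: letter/underscore followed by alphanumerics, not a keyword
Type: IDENTIFIER


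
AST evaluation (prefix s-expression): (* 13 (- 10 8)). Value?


Evaluate inner: (- 10 8) = 2
Evaluate root: (* 13 2) = 26
Result: 26


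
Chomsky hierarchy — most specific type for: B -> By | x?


Left-linear: every RHS is a terminal or one nonterminal followed by a terminal
Classification: Type 3 (Regular)


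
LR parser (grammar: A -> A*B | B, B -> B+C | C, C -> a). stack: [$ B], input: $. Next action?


lookahead ∉ {+} so B won't extend; reduce A -> B
Action: reduce (A -> B)


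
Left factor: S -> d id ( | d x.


Common prefix: 'd'
Factored: S -> d S', S' -> id ( | x


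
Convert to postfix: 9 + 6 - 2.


Left to right (same or higher precedence on left)
Postfix: 9 6 + 2 -


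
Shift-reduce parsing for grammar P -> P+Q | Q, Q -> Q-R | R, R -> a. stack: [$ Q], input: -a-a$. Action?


shift '-' to continue Q -> Q-R
Action: shift


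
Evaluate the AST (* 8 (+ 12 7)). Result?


Evaluate inner: (+ 12 7) = 19
Evaluate root: (* 8 19) = 152
Result: 152


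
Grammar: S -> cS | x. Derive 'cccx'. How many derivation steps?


Derivation: S => cS => ccS => cccS => cccx
Steps: 4


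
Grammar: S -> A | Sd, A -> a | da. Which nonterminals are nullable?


A nonterminal is nullable iff some alternative derives ε (directly, or every symbol in it is nullable)
Nullable: {}


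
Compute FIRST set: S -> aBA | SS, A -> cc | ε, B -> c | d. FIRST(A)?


Per alternative of A: FIRST(cc) = {c}; FIRST(ε) = {ε}
FIRST(A) = {c, ε}


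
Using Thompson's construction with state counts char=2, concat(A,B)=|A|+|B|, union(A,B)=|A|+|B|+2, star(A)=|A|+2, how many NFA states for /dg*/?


Syntax tree has 2 char leaf(s), 0 union(s), 1 star(s)
chars contribute 2×2 = 4; each union adds +2; each star adds +2
Total: 4 + 0 + 2 = 6 states


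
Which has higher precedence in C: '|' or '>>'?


'>>' is shift (level 8); '|' is bitwise OR (level 3)
Higher level binds tighter
'>>' has higher precedence than '|'


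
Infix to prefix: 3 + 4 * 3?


'*' binds tighter: tree is (+ 3 (* 4 3))
Prefix: + 3 * 4 3


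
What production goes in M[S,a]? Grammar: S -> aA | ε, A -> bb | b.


For [S, a]: 'a' ∈ FIRST(aA)
Entry: S -> aA


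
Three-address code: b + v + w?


Break into single-operator statements:
t1 = b + v
t2 = t1 + w


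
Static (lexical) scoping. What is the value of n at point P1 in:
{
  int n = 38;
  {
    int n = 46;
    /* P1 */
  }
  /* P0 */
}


n declared in the same block as P1
n = 46


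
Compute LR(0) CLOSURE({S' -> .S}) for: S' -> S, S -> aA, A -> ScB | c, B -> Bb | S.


Start: S' -> .S
For each item with dot before a nonterminal B, add B -> .γ for every B-production
Closure: [S' -> .S, S -> .aA]


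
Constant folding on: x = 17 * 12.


17 * 12 = 204 at compile time
Optimized: x = 204


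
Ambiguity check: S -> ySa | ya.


balanced y^n…a^n: each string has a unique parse
Unambiguous


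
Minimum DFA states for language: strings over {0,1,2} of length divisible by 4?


Track length mod 4: states 0..3, accept at 0
Minimal DFA: 4 states


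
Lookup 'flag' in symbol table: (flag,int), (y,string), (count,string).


Lookup 'flag' → type int


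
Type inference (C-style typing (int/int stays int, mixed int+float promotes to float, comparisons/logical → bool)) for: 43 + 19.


Operand types: int + int
Rule: mixed int/float promotes to float; int/int stays int
Result type: int


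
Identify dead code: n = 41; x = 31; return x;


n is assigned but never read
Dead: 'n = 41'


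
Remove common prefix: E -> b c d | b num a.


Common prefix: 'b'
Factored: E -> b E', E' -> c d | num a


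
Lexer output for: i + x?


Scan left to right, longest-match per lexeme
Tokens: ID(i), OP(+), ID(x)


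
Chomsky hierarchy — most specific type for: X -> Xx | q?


Left-linear: every RHS is a terminal or one nonterminal followed by a terminal
Classification: Type 3 (Regular)


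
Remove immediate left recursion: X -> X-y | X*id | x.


Left-recursive alternatives: X-y, X*id; non-recursive: x
Introduce X': X -> xX', X' -> -yX' | *idX' | ε


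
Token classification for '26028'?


Pattern: digits only
Type: INTEGER_LITERAL


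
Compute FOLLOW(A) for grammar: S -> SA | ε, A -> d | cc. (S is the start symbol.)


$ ∈ FOLLOW(S). For each A -> αBβ: add FIRST(β)\{ε} to FOLLOW(B); if β nullable, add FOLLOW(A).
FOLLOW(A) = {$, c, d}


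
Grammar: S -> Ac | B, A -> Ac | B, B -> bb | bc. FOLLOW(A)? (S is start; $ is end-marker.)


$ ∈ FOLLOW(S). For each A -> αBβ: add FIRST(β)\{ε} to FOLLOW(B); if β nullable, add FOLLOW(A).
FOLLOW(A) = {c}


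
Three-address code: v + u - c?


Break into single-operator statements:
t1 = v + u
t2 = t1 - c


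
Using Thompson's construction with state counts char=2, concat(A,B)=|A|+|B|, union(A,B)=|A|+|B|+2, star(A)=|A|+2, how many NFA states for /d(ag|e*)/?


Syntax tree has 4 char leaf(s), 1 union(s), 1 star(s)
chars contribute 4×2 = 8; each union adds +2; each star adds +2
Total: 8 + 2 + 2 = 12 states


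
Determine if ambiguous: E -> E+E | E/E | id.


'id+id/id' has two parse trees (no precedence encoded between + and /)
Ambiguous


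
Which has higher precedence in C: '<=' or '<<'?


'<<' is shift (level 8); '<=' is relational (level 7)
Higher level binds tighter
'<<' has higher precedence than '<='


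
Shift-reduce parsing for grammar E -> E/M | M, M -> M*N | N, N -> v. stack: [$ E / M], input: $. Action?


handle 'E/M' on top; lookahead ∈ FOLLOW(E) = {/, $}
Action: reduce (E -> E/M)


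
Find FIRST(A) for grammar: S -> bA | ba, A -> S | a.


Per alternative of A: FIRST(S) = {b}; FIRST(a) = {a}
FIRST(A) = {a, b}


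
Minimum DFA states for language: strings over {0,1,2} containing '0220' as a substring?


KMP-style automaton: 4 progress states + 1 absorbing accept = 5
Minimal DFA: 5 states


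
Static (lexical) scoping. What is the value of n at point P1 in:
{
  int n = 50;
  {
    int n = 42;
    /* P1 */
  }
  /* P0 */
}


n declared in the same block as P1
n = 42


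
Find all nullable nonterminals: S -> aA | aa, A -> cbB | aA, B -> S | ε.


A nonterminal is nullable iff some alternative derives ε (directly, or every symbol in it is nullable)
Nullable: {B}


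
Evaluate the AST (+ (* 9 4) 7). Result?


Evaluate inner: (* 9 4) = 36
Evaluate root: (+ 36 7) = 43
Result: 43


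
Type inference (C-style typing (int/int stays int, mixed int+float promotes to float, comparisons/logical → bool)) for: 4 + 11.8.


Operand types: int + float
Rule: mixed int/float promotes to float; int/int stays int
Result type: float


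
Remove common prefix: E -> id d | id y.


Common prefix: 'id'
Factored: E -> id E', E' -> d | y


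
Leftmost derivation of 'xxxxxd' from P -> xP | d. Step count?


Derivation: P => xP => xxP => xxxP => xxxxP => xxxxxP => xxxxxd
Steps: 6


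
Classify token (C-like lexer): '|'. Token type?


Pattern: operator symbol
Type: OPERATOR


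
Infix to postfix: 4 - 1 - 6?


Left to right (same or higher precedence on left)
Postfix: 4 1 - 6 -


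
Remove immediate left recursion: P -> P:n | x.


Left-recursive alternatives: P:n; non-recursive: x
Introduce P': P -> xP', P' -> :nP' | ε


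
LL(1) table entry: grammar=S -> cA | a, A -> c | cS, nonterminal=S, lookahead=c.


For [S, c]: 'c' ∈ FIRST(cA)
Entry: S -> cA


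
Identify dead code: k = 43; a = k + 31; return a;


k is read by a's definition; a is returned
No dead code


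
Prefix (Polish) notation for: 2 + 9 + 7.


left-to-right (same/higher precedence on left): tree is (+ (+ 2 9) 7)
Prefix: + + 2 9 7


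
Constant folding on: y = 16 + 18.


16 + 18 = 34 at compile time
Optimized: y = 34


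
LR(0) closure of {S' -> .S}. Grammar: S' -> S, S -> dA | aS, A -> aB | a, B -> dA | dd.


Start: S' -> .S
For each item with dot before a nonterminal B, add B -> .γ for every B-production
Closure: [S' -> .S, S -> .dA, S -> .aS]


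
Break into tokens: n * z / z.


Scan left to right, longest-match per lexeme
Tokens: ID(n), OP(*), ID(z), OP(/), ID(z)


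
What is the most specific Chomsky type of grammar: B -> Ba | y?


Left-linear: every RHS is a terminal or one nonterminal followed by a terminal
Classification: Type 3 (Regular)


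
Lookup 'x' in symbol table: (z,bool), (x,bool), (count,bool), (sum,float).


Lookup 'x' → type bool


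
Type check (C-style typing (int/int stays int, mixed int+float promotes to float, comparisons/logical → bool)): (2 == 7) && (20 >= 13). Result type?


Operand types: bool && bool
Rule: logical operators take bool operands and yield bool
Result type: bool


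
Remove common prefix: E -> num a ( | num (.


Common prefix: 'num'
Factored: E -> num E', E' -> a ( | (


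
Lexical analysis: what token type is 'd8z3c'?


Pattern: letter/underscore followed by alphanumerics, not a keyword
Type: IDENTIFIER


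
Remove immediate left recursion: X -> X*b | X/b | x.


Left-recursive alternatives: X*b, X/b; non-recursive: x
Introduce X': X -> xX', X' -> *bX' | /bX' | ε


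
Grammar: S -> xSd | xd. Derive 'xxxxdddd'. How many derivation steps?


Derivation: S => xSd => xxSdd => xxxSddd => xxxxdddd
Steps: 4


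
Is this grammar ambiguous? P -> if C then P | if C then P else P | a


dangling else: 'if C then if C then a else a' parses two ways
Ambiguous


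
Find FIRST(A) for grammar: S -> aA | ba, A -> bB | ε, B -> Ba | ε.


Per alternative of A: FIRST(bB) = {b}; FIRST(ε) = {ε}
FIRST(A) = {b, ε}


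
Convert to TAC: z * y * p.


Break into single-operator statements:
t1 = z * y
t2 = t1 * p


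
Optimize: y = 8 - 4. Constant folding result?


8 - 4 = 4 at compile time
Optimized: y = 4


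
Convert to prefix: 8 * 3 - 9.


left-to-right (same/higher precedence on left): tree is (- (* 8 3) 9)
Prefix: - * 8 3 9


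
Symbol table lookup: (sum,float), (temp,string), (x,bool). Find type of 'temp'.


Lookup 'temp' → type string


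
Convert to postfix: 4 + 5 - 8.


Left to right (same or higher precedence on left)
Postfix: 4 5 + 8 -


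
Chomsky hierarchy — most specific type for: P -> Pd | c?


Left-linear: every RHS is a terminal or one nonterminal followed by a terminal
Classification: Type 3 (Regular)


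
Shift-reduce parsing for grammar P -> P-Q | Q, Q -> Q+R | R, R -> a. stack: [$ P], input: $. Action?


start symbol P on stack, input exhausted
Action: accept


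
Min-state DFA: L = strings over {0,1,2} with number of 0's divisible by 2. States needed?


Track (count of 0) mod 2: states 0..1, accept at 0
Minimal DFA: 2 states


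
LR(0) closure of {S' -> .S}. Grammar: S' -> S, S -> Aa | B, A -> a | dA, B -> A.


Start: S' -> .S
For each item with dot before a nonterminal B, add B -> .γ for every B-production
Closure: [S' -> .S, S -> .Aa, S -> .B, A -> .a, A -> .dA, B -> .A]


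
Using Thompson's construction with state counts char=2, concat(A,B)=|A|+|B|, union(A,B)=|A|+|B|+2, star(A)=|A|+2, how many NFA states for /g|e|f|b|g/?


Syntax tree has 5 char leaf(s), 4 union(s), 0 star(s)
chars contribute 5×2 = 10; each union adds +2; each star adds +2
Total: 10 + 8 + 0 = 18 states


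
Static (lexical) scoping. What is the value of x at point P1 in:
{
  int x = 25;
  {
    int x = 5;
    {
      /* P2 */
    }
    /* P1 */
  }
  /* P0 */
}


x declared in the same block as P1
x = 5


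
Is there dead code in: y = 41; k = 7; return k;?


y is assigned but never read
Dead: 'y = 41'


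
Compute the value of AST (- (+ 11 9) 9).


Evaluate inner: (+ 11 9) = 20
Evaluate root: (- 20 9) = 11
Result: 11


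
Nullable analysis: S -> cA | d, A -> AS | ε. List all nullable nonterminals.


A nonterminal is nullable iff some alternative derives ε (directly, or every symbol in it is nullable)
Nullable: {A}


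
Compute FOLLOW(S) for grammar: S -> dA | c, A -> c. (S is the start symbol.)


$ ∈ FOLLOW(S). For each A -> αBβ: add FIRST(β)\{ε} to FOLLOW(B); if β nullable, add FOLLOW(A).
FOLLOW(S) = {$}


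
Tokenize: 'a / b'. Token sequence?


Scan left to right, longest-match per lexeme
Tokens: ID(a), OP(/), ID(b)


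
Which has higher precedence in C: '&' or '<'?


'<' is relational (level 7); '&' is bitwise AND (level 5)
Higher level binds tighter
'<' has higher precedence than '&'


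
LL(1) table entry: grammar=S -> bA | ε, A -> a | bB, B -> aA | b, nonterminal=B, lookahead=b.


For [B, b]: 'b' ∈ FIRST(b)
Entry: B -> b


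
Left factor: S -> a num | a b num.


Common prefix: 'a'
Factored: S -> a S', S' -> num | b num


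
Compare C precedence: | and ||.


'|' is bitwise OR (level 3); '||' is logical OR (level 1)
Higher level binds tighter
'|' has higher precedence than '||'


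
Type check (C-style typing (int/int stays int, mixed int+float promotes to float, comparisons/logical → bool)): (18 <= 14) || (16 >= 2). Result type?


Operand types: bool || bool
Rule: logical operators take bool operands and yield bool
Result type: bool


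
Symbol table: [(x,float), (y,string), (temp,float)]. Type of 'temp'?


Lookup 'temp' → type float


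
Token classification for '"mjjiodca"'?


Pattern: double-quoted sequence
Type: STRING_LITERAL


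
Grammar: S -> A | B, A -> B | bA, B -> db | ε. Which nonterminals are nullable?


A nonterminal is nullable iff some alternative derives ε (directly, or every symbol in it is nullable)
Nullable: {A, B, S}


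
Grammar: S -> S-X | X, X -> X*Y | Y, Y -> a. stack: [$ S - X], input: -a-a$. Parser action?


handle 'S-X' on top; lookahead ∈ FOLLOW(S) = {-, $}
Action: reduce (S -> S-X)


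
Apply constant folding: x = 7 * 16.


7 * 16 = 112 at compile time
Optimized: x = 112


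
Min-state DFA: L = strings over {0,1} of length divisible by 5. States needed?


Track length mod 5: states 0..4, accept at 0
Minimal DFA: 5 states


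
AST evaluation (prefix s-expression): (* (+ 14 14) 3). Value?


Evaluate inner: (+ 14 14) = 28
Evaluate root: (* 28 3) = 84
Result: 84


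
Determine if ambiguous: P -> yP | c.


right-linear, alternatives start with distinct terminals 'y' vs 'c': unique leftmost derivation
Unambiguous


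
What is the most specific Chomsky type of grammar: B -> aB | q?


Right-linear: every RHS is a terminal or a terminal followed by one nonterminal
Classification: Type 3 (Regular)


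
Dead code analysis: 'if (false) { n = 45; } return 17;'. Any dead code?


condition is constant false, so the whole block is unreachable
Dead: 'if (false) { n = 45; }'


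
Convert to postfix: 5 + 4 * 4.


* has higher precedence, evaluate 4*4 first
Postfix: 5 4 4 * +


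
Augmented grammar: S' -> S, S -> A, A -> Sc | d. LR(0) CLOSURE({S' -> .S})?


Start: S' -> .S
For each item with dot before a nonterminal B, add B -> .γ for every B-production
Closure: [S' -> .S, S -> .A, A -> .Sc, A -> .d]


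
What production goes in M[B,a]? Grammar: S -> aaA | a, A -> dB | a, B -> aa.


For [B, a]: 'a' ∈ FIRST(aa)
Entry: B -> aa


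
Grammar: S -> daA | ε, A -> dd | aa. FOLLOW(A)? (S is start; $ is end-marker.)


$ ∈ FOLLOW(S). For each A -> αBβ: add FIRST(β)\{ε} to FOLLOW(B); if β nullable, add FOLLOW(A).
FOLLOW(A) = {$}


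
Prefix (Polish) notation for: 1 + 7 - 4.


left-to-right (same/higher precedence on left): tree is (- (+ 1 7) 4)
Prefix: - + 1 7 4


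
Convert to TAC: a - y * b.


Break into single-operator statements:
t1 = y * b
t2 = a - t1


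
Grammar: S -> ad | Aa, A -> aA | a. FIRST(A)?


Per alternative of A: FIRST(aA) = {a}; FIRST(a) = {a}
FIRST(A) = {a}


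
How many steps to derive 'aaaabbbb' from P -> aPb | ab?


Derivation: P => aPb => aaPbb => aaaPbbb => aaaabbbb
Steps: 4


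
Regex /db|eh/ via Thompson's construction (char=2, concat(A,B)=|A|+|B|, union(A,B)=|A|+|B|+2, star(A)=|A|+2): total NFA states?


Syntax tree has 4 char leaf(s), 1 union(s), 0 star(s)
chars contribute 4×2 = 8; each union adds +2; each star adds +2
Total: 8 + 2 + 0 = 10 states


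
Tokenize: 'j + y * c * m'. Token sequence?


Scan left to right, longest-match per lexeme
Tokens: ID(j), OP(+), ID(y), OP(*), ID(c), OP(*), ID(m)


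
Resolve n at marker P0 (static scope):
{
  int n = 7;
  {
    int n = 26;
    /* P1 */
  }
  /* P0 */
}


n declared in the same block as P0
n = 7


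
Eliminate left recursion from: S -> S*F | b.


Left-recursive alternatives: S*F; non-recursive: b
Introduce S': S -> bS', S' -> *FS' | ε


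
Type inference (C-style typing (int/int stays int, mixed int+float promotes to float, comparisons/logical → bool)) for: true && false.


Operand types: bool && bool
Rule: logical operators take bool operands and yield bool
Result type: bool


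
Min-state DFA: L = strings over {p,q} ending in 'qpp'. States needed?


Track the longest suffix of input matching a prefix of 'qpp': 4 classes (prefixes of length 0..3)
Minimal DFA: 4 states


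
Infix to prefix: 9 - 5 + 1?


left-to-right (same/higher precedence on left): tree is (+ (- 9 5) 1)
Prefix: + - 9 5 1


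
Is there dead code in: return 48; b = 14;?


statement follows a return and is unreachable
Dead: 'b = 14'


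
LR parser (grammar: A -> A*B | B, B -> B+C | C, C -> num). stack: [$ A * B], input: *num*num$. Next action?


handle 'A*B' on top; lookahead ∈ FOLLOW(A) = {*, $}
Action: reduce (A -> A*B)


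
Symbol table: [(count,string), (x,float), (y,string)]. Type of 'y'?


Lookup 'y' → type string


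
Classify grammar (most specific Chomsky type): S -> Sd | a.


Left-linear: every RHS is a terminal or one nonterminal followed by a terminal
Classification: Type 3 (Regular)


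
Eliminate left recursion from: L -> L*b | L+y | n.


Left-recursive alternatives: L*b, L+y; non-recursive: n
Introduce L': L -> nL', L' -> *bL' | +yL' | ε


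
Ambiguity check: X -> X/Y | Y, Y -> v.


precedence layered via separate nonterminal Y: deterministic
Unambiguous


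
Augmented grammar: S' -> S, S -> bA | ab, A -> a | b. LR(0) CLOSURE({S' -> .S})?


Start: S' -> .S
For each item with dot before a nonterminal B, add B -> .γ for every B-production
Closure: [S' -> .S, S -> .bA, S -> .ab]


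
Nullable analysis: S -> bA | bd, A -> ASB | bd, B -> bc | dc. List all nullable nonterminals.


A nonterminal is nullable iff some alternative derives ε (directly, or every symbol in it is nullable)
Nullable: {}


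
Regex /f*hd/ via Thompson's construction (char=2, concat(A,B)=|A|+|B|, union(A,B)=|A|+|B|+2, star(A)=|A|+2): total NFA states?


Syntax tree has 3 char leaf(s), 0 union(s), 1 star(s)
chars contribute 3×2 = 6; each union adds +2; each star adds +2
Total: 6 + 0 + 2 = 8 states


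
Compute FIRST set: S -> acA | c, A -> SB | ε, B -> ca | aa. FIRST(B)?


Per alternative of B: FIRST(ca) = {c}; FIRST(aa) = {a}
FIRST(B) = {a, c}


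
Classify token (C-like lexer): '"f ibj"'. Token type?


Pattern: double-quoted sequence
Type: STRING_LITERAL


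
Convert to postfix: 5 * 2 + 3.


Left to right (same or higher precedence on left)
Postfix: 5 2 * 3 +


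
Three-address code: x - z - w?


Break into single-operator statements:
t1 = x - z
t2 = t1 - w


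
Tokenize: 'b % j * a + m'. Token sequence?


Scan left to right, longest-match per lexeme
Tokens: ID(b), OP(%), ID(j), OP(*), ID(a), OP(+), ID(m)


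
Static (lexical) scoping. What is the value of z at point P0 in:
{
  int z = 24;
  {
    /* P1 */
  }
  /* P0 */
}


z declared in the same block as P0
z = 24


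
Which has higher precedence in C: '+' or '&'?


'+' is additive (level 9); '&' is bitwise AND (level 5)
Higher level binds tighter
'+' has higher precedence than '&'


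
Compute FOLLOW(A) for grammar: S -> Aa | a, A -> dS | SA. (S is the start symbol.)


$ ∈ FOLLOW(S). For each A -> αBβ: add FIRST(β)\{ε} to FOLLOW(B); if β nullable, add FOLLOW(A).
FOLLOW(A) = {a}


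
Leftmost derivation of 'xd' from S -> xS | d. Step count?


Derivation: S => xS => xd
Steps: 2


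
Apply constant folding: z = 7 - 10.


7 - 10 = -3 at compile time
Optimized: z = -3


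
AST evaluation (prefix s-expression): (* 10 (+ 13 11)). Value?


Evaluate inner: (+ 13 11) = 24
Evaluate root: (* 10 24) = 240
Result: 240


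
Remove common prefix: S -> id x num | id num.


Common prefix: 'id'
Factored: S -> id S', S' -> x num | num


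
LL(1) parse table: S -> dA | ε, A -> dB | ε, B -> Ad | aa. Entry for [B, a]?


For [B, a]: 'a' ∈ FIRST(aa)
Entry: B -> aa


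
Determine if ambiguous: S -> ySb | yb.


balanced y^n…b^n: each string has a unique parse
Unambiguous


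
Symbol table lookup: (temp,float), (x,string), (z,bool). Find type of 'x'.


Lookup 'x' → type string


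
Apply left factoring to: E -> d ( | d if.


Common prefix: 'd'
Factored: E -> d E', E' -> ( | if


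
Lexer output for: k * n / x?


Scan left to right, longest-match per lexeme
Tokens: ID(k), OP(*), ID(n), OP(/), ID(x)


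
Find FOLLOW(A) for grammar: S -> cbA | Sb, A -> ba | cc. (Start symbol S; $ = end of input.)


$ ∈ FOLLOW(S). For each A -> αBβ: add FIRST(β)\{ε} to FOLLOW(B); if β nullable, add FOLLOW(A).
FOLLOW(A) = {$, b}


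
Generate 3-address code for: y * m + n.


Break into single-operator statements:
t1 = y * m
t2 = t1 + n


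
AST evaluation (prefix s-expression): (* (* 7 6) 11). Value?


Evaluate inner: (* 7 6) = 42
Evaluate root: (* 42 11) = 462
Result: 462


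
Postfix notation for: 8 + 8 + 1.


Left to right (same or higher precedence on left)
Postfix: 8 8 + 1 +


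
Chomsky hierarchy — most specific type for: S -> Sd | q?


Left-linear: every RHS is a terminal or one nonterminal followed by a terminal
Classification: Type 3 (Regular)


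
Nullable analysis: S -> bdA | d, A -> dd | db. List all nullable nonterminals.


A nonterminal is nullable iff some alternative derives ε (directly, or every symbol in it is nullable)
Nullable: {}


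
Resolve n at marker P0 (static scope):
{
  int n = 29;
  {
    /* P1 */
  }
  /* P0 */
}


n declared in the same block as P0
n = 29


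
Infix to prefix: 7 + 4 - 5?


left-to-right (same/higher precedence on left): tree is (- (+ 7 4) 5)
Prefix: - + 7 4 5


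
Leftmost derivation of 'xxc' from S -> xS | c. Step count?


Derivation: S => xS => xxS => xxc
Steps: 3


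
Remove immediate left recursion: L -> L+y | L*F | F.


Left-recursive alternatives: L+y, L*F; non-recursive: F
Introduce L': L -> FL', L' -> +yL' | *FL' | ε


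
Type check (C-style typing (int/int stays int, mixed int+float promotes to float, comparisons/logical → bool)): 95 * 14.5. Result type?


Operand types: int * float
Rule: mixed int/float promotes to float; int/int stays int
Result type: float


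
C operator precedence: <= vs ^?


'<=' is relational (level 7); '^' is bitwise XOR (level 4)
Higher level binds tighter
'<=' has higher precedence than '^'


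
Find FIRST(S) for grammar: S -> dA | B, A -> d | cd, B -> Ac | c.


Per alternative of S: FIRST(dA) = {d}; FIRST(B) = {c, d}
FIRST(S) = {c, d}


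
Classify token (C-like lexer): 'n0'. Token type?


Pattern: letter/underscore followed by alphanumerics, not a keyword
Type: IDENTIFIER


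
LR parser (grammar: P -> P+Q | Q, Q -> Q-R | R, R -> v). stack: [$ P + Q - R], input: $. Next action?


handle 'Q-R' on top
Action: reduce (Q -> Q-R)


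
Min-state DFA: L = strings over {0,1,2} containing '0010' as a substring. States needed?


KMP-style automaton: 4 progress states + 1 absorbing accept = 5
Minimal DFA: 5 states


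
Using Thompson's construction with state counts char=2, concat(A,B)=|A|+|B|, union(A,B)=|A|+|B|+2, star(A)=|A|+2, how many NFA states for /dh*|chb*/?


Syntax tree has 5 char leaf(s), 1 union(s), 2 star(s)
chars contribute 5×2 = 10; each union adds +2; each star adds +2
Total: 10 + 2 + 4 = 16 states


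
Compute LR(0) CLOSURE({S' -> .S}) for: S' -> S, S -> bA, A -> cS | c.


Start: S' -> .S
For each item with dot before a nonterminal B, add B -> .γ for every B-production
Closure: [S' -> .S, S -> .bA]


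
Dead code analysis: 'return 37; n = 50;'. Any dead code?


statement follows a return and is unreachable
Dead: 'n = 50'


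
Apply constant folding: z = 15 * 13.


15 * 13 = 195 at compile time
Optimized: z = 195


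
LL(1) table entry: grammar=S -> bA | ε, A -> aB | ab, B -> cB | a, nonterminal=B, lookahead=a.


For [B, a]: 'a' ∈ FIRST(a)
Entry: B -> a


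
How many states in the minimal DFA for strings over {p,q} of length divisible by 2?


Track length mod 2: states 0..1, accept at 0
Minimal DFA: 2 states


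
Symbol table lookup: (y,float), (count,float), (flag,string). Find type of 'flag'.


Lookup 'flag' → type string


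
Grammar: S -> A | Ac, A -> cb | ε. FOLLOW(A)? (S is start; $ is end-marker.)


$ ∈ FOLLOW(S). For each A -> αBβ: add FIRST(β)\{ε} to FOLLOW(B); if β nullable, add FOLLOW(A).
FOLLOW(A) = {$, c}


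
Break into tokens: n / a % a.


Scan left to right, longest-match per lexeme
Tokens: ID(n), OP(/), ID(a), OP(%), ID(a)


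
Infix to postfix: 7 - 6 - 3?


Left to right (same or higher precedence on left)
Postfix: 7 6 - 3 -


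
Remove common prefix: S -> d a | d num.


Common prefix: 'd'
Factored: S -> d S', S' -> a | num


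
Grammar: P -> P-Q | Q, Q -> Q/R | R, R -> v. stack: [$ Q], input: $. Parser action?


lookahead ∉ {/} so Q won't extend; reduce P -> Q
Action: reduce (P -> Q)


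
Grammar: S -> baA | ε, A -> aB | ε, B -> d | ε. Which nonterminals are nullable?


A nonterminal is nullable iff some alternative derives ε (directly, or every symbol in it is nullable)
Nullable: {A, B, S}


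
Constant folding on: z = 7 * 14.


7 * 14 = 98 at compile time
Optimized: z = 98


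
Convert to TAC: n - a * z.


Break into single-operator statements:
t1 = a * z
t2 = n - t1


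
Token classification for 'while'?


Pattern: reserved word
Type: KEYWORD


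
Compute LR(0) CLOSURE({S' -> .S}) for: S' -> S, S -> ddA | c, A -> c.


Start: S' -> .S
For each item with dot before a nonterminal B, add B -> .γ for every B-production
Closure: [S' -> .S, S -> .ddA, S -> .c]


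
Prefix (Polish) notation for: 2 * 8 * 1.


left-to-right (same/higher precedence on left): tree is (* (* 2 8) 1)
Prefix: * * 2 8 1


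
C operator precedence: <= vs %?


'%' is multiplicative (level 10); '<=' is relational (level 7)
Higher level binds tighter
'%' has higher precedence than '<='


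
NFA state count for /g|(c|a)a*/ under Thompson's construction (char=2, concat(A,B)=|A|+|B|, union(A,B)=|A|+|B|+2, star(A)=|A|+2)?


Syntax tree has 4 char leaf(s), 2 union(s), 1 star(s)
chars contribute 4×2 = 8; each union adds +2; each star adds +2
Total: 8 + 4 + 2 = 14 states


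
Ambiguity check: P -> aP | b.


right-linear, alternatives start with distinct terminals 'a' vs 'b': unique leftmost derivation
Unambiguous


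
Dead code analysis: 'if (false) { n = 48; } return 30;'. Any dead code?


condition is constant false, so the whole block is unreachable
Dead: 'if (false) { n = 48; }'


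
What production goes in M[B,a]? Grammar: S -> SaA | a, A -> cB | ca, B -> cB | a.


For [B, a]: 'a' ∈ FIRST(a)
Entry: B -> a


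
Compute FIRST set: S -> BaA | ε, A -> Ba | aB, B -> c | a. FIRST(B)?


Per alternative of B: FIRST(c) = {c}; FIRST(a) = {a}
FIRST(B) = {a, c}


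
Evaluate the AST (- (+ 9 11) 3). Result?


Evaluate inner: (+ 9 11) = 20
Evaluate root: (- 20 3) = 17
Result: 17


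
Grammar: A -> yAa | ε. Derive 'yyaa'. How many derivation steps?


Derivation: A => yAa => yyAaa => yyaa
Steps: 3


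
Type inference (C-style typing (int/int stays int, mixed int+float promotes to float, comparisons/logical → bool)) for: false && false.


Operand types: bool && bool
Rule: logical operators take bool operands and yield bool
Result type: bool


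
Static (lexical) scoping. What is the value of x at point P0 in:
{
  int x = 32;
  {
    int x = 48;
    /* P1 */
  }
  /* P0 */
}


x declared in the same block as P0
x = 32


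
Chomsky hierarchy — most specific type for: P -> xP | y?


Right-linear: every RHS is a terminal or a terminal followed by one nonterminal
Classification: Type 3 (Regular)


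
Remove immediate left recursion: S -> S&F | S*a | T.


Left-recursive alternatives: S&F, S*a; non-recursive: T
Introduce S': S -> TS', S' -> &FS' | *aS' | ε


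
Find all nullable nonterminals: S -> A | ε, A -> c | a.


A nonterminal is nullable iff some alternative derives ε (directly, or every symbol in it is nullable)
Nullable: {S}


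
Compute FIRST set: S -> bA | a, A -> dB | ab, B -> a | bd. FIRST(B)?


Per alternative of B: FIRST(a) = {a}; FIRST(bd) = {b}
FIRST(B) = {a, b}


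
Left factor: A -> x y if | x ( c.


Common prefix: 'x'
Factored: A -> x A', A' -> y if | ( c


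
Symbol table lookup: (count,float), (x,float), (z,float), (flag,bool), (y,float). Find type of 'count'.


Lookup 'count' → type float


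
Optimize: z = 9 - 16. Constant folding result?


9 - 16 = -7 at compile time
Optimized: z = -7


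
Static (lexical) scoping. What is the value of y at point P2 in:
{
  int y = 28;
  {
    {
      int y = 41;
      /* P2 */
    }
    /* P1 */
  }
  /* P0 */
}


y declared in the same block as P2
y = 41


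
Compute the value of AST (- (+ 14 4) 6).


Evaluate inner: (+ 14 4) = 18
Evaluate root: (- 18 6) = 12
Result: 12


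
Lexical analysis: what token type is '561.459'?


Pattern: digits with a decimal point
Type: FLOAT_LITERAL


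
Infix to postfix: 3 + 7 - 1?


Left to right (same or higher precedence on left)
Postfix: 3 7 + 1 -


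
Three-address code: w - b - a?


Break into single-operator statements:
t1 = w - b
t2 = t1 - a


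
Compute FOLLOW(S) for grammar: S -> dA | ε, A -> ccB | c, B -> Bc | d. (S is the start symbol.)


$ ∈ FOLLOW(S). For each A -> αBβ: add FIRST(β)\{ε} to FOLLOW(B); if β nullable, add FOLLOW(A).
FOLLOW(S) = {$}


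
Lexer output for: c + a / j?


Scan left to right, longest-match per lexeme
Tokens: ID(c), OP(+), ID(a), OP(/), ID(j)


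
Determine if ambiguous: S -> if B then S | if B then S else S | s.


dangling else: 'if B then if B then s else s' parses two ways
Ambiguous


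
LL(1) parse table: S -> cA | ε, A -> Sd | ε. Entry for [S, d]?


For [S, d]: ε is nullable and 'd' ∈ FOLLOW(S)
Entry: S -> ε


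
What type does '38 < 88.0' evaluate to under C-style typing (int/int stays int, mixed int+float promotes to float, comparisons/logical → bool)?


Operand types: int < float
Rule: comparison yields bool
Result type: bool


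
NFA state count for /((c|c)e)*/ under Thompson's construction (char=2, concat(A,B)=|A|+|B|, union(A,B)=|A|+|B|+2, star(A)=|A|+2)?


Syntax tree has 3 char leaf(s), 1 union(s), 1 star(s)
chars contribute 3×2 = 6; each union adds +2; each star adds +2
Total: 6 + 2 + 2 = 10 states


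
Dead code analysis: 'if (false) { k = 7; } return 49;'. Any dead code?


condition is constant false, so the whole block is unreachable
Dead: 'if (false) { k = 7; }'


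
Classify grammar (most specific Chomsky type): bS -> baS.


LHS has context (more than one symbol) and |LHS| ≤ |RHS|
Classification: Type 1 (Context-Sensitive)


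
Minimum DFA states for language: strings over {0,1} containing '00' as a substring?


KMP-style automaton: 2 progress states + 1 absorbing accept = 3
Minimal DFA: 3 states


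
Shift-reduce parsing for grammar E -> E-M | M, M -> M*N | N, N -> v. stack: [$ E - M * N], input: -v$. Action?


handle 'M*N' on top
Action: reduce (M -> M*N)


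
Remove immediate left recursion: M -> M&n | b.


Left-recursive alternatives: M&n; non-recursive: b
Introduce M': M -> bM', M' -> &nM' | ε


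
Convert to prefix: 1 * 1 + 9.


left-to-right (same/higher precedence on left): tree is (+ (* 1 1) 9)
Prefix: + * 1 1 9


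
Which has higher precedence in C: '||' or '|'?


'|' is bitwise OR (level 3); '||' is logical OR (level 1)
Higher level binds tighter
'|' has higher precedence than '||'


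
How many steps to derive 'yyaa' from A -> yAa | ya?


Derivation: A => yAa => yyaa
Steps: 2


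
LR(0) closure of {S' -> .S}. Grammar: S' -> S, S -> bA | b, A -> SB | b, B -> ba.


Start: S' -> .S
For each item with dot before a nonterminal B, add B -> .γ for every B-production
Closure: [S' -> .S, S -> .bA, S -> .b]


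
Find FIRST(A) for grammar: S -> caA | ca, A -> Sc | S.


Per alternative of A: FIRST(Sc) = {c}; FIRST(S) = {c}
FIRST(A) = {c}


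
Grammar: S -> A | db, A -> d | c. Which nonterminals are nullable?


A nonterminal is nullable iff some alternative derives ε (directly, or every symbol in it is nullable)
Nullable: {}


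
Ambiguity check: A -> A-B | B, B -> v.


precedence layered via separate nonterminal B: deterministic
Unambiguous


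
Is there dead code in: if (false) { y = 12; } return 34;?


condition is constant false, so the whole block is unreachable
Dead: 'if (false) { y = 12; }'


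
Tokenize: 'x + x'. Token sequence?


Scan left to right, longest-match per lexeme
Tokens: ID(x), OP(+), ID(x)


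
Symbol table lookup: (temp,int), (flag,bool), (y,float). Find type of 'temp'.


Lookup 'temp' → type int


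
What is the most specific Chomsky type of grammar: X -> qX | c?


Right-linear: every RHS is a terminal or a terminal followed by one nonterminal
Classification: Type 3 (Regular)


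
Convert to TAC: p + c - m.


Break into single-operator statements:
t1 = p + c
t2 = t1 - m


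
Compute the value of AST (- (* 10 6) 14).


Evaluate inner: (* 10 6) = 60
Evaluate root: (- 60 14) = 46
Result: 46


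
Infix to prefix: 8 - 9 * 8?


'*' binds tighter: tree is (- 8 (* 9 8))
Prefix: - 8 * 9 8


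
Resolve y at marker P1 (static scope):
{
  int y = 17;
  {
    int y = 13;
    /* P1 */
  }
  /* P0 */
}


y declared in the same block as P1
y = 13


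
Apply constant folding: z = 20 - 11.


20 - 11 = 9 at compile time
Optimized: z = 9


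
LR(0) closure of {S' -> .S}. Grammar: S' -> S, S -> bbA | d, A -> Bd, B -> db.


Start: S' -> .S
For each item with dot before a nonterminal B, add B -> .γ for every B-production
Closure: [S' -> .S, S -> .bbA, S -> .d]


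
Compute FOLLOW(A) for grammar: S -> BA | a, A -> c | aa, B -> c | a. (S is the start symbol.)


$ ∈ FOLLOW(S). For each A -> αBβ: add FIRST(β)\{ε} to FOLLOW(B); if β nullable, add FOLLOW(A).
FOLLOW(A) = {$}


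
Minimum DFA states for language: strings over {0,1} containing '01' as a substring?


KMP-style automaton: 2 progress states + 1 absorbing accept = 3
Minimal DFA: 3 states


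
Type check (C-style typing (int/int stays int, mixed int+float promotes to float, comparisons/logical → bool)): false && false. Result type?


Operand types: bool && bool
Rule: logical operators take bool operands and yield bool
Result type: bool
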